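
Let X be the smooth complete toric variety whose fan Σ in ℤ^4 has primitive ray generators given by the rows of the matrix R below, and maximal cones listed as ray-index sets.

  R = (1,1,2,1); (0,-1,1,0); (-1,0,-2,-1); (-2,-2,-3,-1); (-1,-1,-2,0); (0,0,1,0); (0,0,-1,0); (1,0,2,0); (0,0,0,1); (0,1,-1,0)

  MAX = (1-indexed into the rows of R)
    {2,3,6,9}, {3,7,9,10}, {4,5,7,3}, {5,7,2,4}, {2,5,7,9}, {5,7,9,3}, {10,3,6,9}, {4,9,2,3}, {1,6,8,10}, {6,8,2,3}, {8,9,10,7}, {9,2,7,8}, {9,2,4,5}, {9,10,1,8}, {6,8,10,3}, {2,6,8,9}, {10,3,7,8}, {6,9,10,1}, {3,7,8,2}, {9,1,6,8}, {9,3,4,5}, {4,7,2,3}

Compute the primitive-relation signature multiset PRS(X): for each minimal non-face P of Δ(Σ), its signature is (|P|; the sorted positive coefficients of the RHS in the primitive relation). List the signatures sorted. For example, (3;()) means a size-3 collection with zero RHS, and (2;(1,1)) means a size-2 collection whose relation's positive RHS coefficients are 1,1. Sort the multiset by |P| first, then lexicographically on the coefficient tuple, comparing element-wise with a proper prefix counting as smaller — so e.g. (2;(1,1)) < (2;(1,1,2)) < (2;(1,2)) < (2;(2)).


|primitive collections| = 18. Relations:

  {2,10}:  v_{2} + v_{10} = 0  →  sig = (2;())
  {6,7}:  v_{6} + v_{7} = 0  →  sig = (2;())
  {1,5}:  v_{1} + v_{5} = v_{9}  →  sig = (2;(1))
  {1,3}:  v_{1} + v_{3} = v_{6} + v_{10}  →  sig = (2;(1,1))
  {4,10}:  v_{4} + v_{10} = v_{3} + v_{5}  →  sig = (2;(1,1))
  {5,8}:  v_{5} + v_{8} = v_{2} + v_{7}  →  sig = (2;(1,1))
  {1,2}:  v_{1} + v_{2} = v_{6} + v_{8} + v_{9}  →  sig = (2;(1,1,1))
  {1,4}:  v_{1} + v_{4} = v_{2} + v_{3} + v_{9}  →  sig = (2;(1,1,1))
  {1,7}:  v_{1} + v_{7} = v_{8} + v_{9} + v_{10}  →  sig = (2;(1,1,1))
  {5,6}:  v_{5} + v_{6} = v_{2} + v_{3} + v_{9}  →  sig = (2;(1,1,1))
  {5,10}:  v_{5} + v_{10} = v_{3} + v_{7} + v_{9}  →  sig = (2;(1,1,1))
  {4,8}:  v_{4} + v_{8} = 2·v_{2} + v_{3} + v_{7}  →  sig = (2;(1,1,2))
  {4,6}:  v_{4} + v_{6} = 2·v_{2} + 2·v_{3} + v_{9}  →  sig = (2;(1,2,2))
  {3,8,9}:  v_{3} + v_{8} + v_{9} = 0  →  sig = (3;())
  {2,3,5}:  v_{2} + v_{3} + v_{5} = v_{4}  →  sig = (3;(1))
  {4,7,9}:  v_{4} + v_{7} + v_{9} = 2·v_{5}  →  sig = (3;(2))
  {2,3,7,9}:  v_{2} + v_{3} + v_{7} + v_{9} = v_{5}  →  sig = (4;(1))
  {6,8,9,10}:  v_{6} + v_{8} + v_{9} + v_{10} = v_{1}  →  sig = (4;(1))

Signatures (|P|; sorted positive RHS coefficients), sorted:
[(2;()), (2;()), (2;(1)), (2;(1,1)), (2;(1,1)), (2;(1,1)), (2;(1,1,1)), (2;(1,1,1)), (2;(1,1,1)), (2;(1,1,1)), (2;(1,1,1)), (2;(1,1,2)), (2;(1,2,2)), (3;()), (3;(1)), (3;(2)), (4;(1)), (4;(1))]


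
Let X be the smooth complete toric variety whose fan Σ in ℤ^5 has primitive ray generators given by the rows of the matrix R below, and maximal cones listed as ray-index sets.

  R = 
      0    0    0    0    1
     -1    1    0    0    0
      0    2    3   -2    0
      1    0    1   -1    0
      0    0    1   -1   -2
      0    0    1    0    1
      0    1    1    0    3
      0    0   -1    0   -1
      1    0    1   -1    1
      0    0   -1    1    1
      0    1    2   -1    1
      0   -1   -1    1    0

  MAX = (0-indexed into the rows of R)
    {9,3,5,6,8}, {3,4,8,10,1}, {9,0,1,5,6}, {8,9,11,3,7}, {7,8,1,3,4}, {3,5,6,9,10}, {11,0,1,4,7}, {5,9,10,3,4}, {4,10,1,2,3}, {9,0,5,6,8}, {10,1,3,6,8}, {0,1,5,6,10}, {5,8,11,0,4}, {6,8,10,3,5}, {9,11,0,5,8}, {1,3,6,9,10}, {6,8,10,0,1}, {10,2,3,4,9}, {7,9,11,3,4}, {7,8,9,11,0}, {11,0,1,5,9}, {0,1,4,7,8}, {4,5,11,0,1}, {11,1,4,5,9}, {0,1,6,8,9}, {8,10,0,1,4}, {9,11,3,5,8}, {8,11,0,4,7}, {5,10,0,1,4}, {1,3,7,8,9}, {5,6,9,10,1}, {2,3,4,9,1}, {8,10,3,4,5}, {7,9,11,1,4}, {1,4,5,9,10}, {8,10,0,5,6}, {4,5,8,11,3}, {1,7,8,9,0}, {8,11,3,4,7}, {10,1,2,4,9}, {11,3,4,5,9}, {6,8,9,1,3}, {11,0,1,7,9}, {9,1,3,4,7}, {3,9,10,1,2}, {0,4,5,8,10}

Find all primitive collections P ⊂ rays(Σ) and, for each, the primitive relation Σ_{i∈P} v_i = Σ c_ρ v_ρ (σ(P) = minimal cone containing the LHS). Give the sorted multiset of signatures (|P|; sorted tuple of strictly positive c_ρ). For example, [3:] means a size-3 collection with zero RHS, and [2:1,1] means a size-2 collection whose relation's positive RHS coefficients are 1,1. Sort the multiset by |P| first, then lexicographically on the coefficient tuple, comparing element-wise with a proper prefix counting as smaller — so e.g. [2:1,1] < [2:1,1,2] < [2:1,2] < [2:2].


22 minimal non-faces of Δ(Σ) (on 12 rays):

  P={5,7}:  v_{5} + v_{7} = 0  →  sig = [2:]
  P={0,3}:  v_{0} + v_{3} = v_{8}  →  sig = [2:1]
  P={4,6}:  v_{4} + v_{6} = v_{10}  →  sig = [2:1]
  P={10,11}:  v_{10} + v_{11} = v_{5}  →  sig = [2:1]
  P={7,10}:  v_{7} + v_{10} = v_{1} + v_{3}  →  sig = [2:1,1]
  P={0,2}:  v_{0} + v_{2} = v_{1} + v_{3} + v_{10}  →  sig = [2:1,1,1]
  P={2,11}:  v_{2} + v_{11} = v_{4} + v_{9} + v_{10}  →  sig = [2:1,1,1]
  P={6,7}:  v_{6} + v_{7} = v_{1} + v_{8} + v_{9}  →  sig = [2:1,1,1]
  P={6,11}:  v_{6} + v_{11} = v_{0} + v_{5} + v_{9}  →  sig = [2:1,1,1]
  P={2,6}:  v_{2} + v_{6} = v_{1} + v_{3} + v_{9} + 2·v_{10}  →  sig = [2:1,1,1,2]
  P={2,5}:  v_{2} + v_{5} = v_{4} + v_{9} + 2·v_{10}  →  sig = [2:1,1,2]
  P={2,8}:  v_{2} + v_{8} = v_{1} + 2·v_{3} + v_{10}  →  sig = [2:1,1,2]
  P={2,7}:  v_{2} + v_{7} = 2·v_{1} + 2·v_{3} + v_{4} + v_{9}  →  sig = [2:1,1,2,2]
  P={0,4,9}:  v_{0} + v_{4} + v_{9} = 0  →  sig = [3:]
  P={1,3,11}:  v_{1} + v_{3} + v_{11} = 0  →  sig = [3:]
  P={0,9,10}:  v_{0} + v_{9} + v_{10} = v_{6}  →  sig = [3:1]
  P={1,3,5}:  v_{1} + v_{3} + v_{5} = v_{10}  →  sig = [3:1]
  P={1,8,11}:  v_{1} + v_{8} + v_{11} = v_{0}  →  sig = [3:1]
  P={4,8,9}:  v_{4} + v_{8} + v_{9} = v_{3}  →  sig = [3:1]
  P={1,5,8}:  v_{1} + v_{5} + v_{8} = v_{0} + v_{10}  →  sig = [3:1,1]
  P={8,9,10}:  v_{8} + v_{9} + v_{10} = v_{3} + v_{6}  →  sig = [3:1,1]
  P={1,3,4,9,10}:  v_{1} + v_{3} + v_{4} + v_{9} + v_{10} = v_{2}  →  sig = [5:1]

so the primitive-relation signature multiset is
    |P|=2: 13 collections, coeffs (), (1), (1), (1), (1,1), (1,1,1), (1,1,1), (1,1,1), (1,1,1), (1,1,1,2), (1,1,2), (1,1,2), (1,1,2,2)
    |P|=3: 8 collections, coeffs (), (), (1), (1), (1), (1), (1,1), (1,1)
    |P|=5: 1 collection, coeffs (1)


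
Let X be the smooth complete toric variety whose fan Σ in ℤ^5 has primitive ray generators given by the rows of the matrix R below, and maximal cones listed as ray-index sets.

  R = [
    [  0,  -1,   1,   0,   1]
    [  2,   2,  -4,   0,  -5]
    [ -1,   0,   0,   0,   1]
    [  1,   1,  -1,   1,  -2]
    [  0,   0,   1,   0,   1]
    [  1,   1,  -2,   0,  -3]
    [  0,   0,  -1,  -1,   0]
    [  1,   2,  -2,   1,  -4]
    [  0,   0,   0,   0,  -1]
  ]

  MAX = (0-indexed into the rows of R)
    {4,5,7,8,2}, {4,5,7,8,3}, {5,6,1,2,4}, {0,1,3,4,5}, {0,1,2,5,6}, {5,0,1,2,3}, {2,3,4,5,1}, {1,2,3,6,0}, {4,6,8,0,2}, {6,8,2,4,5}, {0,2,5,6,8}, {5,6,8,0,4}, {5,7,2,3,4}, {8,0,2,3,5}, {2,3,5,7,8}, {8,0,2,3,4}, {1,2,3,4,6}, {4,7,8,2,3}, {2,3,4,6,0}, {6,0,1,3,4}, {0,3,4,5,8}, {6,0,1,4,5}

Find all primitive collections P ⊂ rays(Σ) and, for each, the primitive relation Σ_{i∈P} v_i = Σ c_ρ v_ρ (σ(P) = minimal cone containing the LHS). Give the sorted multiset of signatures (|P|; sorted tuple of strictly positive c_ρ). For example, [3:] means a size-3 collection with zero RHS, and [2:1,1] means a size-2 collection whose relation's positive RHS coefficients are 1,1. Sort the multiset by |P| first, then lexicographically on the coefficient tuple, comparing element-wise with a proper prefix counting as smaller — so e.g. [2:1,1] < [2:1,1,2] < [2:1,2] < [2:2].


Δ(Σ) — 9 vertices, 9 min non-faces:

  P = {0,7}:  v_{0} + v_{7} = v_{3} + v_{8} ; sig = [2:1,1]
  P = {1,7}:  v_{1} + v_{7} = v_{2} + v_{3} + v_{4} + 3·v_{5} ; sig = [2:1,1,1,3]
  P = {6,7}:  v_{6} + v_{7} = v_{2} + v_{4} + 2·v_{5} ; sig = [2:1,1,2]
  P = {1,8}:  v_{1} + v_{8} = 2·v_{5} ; sig = [2:2]
  P = {3,5,6}:  v_{3} + v_{5} + v_{6} = v_{1} ; sig = [3:1]
  P = {3,6,8}:  v_{3} + v_{6} + v_{8} = v_{5} ; sig = [3:1]
  P = {0,2,4,5}:  v_{0} + v_{2} + v_{4} + v_{5} = 0 ; sig = [4:]
  P = {0,1,2,4}:  v_{0} + v_{1} + v_{2} + v_{4} = v_{3} + v_{6} ; sig = [4:1,1]
  P = {2,3,4,5,8}:  v_{2} + v_{3} + v_{4} + v_{5} + v_{8} = v_{7} ; sig = [5:1]

Signatures (|P|; sorted positive RHS coefficients), sorted:
    [2:1,1]
    [2:1,1,1,3]
    [2:1,1,2]
    [2:2]
    [3:1]
    [3:1]
    [4:]
    [4:1,1]
    [5:1]


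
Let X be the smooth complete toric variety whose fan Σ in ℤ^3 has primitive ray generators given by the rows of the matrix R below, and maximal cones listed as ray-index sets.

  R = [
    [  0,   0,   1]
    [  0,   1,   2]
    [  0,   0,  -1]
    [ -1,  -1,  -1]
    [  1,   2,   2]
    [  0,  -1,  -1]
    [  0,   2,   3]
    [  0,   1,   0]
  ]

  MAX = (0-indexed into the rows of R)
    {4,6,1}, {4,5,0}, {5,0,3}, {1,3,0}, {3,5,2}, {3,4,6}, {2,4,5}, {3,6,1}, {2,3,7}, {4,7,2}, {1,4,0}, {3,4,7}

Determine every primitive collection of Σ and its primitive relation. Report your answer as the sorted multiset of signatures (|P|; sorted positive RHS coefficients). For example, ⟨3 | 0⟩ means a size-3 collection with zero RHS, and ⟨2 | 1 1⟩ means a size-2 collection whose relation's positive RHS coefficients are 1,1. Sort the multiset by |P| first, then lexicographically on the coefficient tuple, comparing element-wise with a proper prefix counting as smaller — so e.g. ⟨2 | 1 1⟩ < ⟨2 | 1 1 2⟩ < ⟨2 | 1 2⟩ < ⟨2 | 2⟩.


Minimal non-faces — 14 found among 8 rays, 12 max cones:

  P={0,2}:  v_{0} + v_{2} = 0  ⇒ sig = ⟨2 | 0⟩
  P={1,5}:  v_{1} + v_{5} = v_{0}  ⇒ sig = ⟨2 | 1⟩
  P={5,6}:  v_{5} + v_{6} = v_{1}  ⇒ sig = ⟨2 | 1⟩
  P={5,7}:  v_{5} + v_{7} = v_{2}  ⇒ sig = ⟨2 | 1⟩
  P={0,7}:  v_{0} + v_{7} = v_{3} + v_{4}  ⇒ sig = ⟨2 | 1 1⟩
  P={1,2}:  v_{1} + v_{2} = v_{3} + v_{4}  ⇒ sig = ⟨2 | 1 1⟩
  P={0,6}:  v_{0} + v_{6} = 2·v_{1}  ⇒ sig = ⟨2 | 2⟩
  P={1,7}:  v_{1} + v_{7} = 2·v_{3} + 2·v_{4}  ⇒ sig = ⟨2 | 2 2⟩
  P={2,6}:  v_{2} + v_{6} = 2·v_{3} + 2·v_{4}  ⇒ sig = ⟨2 | 2 2⟩
  P={6,7}:  v_{6} + v_{7} = 3·v_{3} + 3·v_{4}  ⇒ sig = ⟨2 | 3 3⟩
  P={3,4,5}:  v_{3} + v_{4} + v_{5} = 0  ⇒ sig = ⟨3 | 0⟩
  P={0,3,4}:  v_{0} + v_{3} + v_{4} = v_{1}  ⇒ sig = ⟨3 | 1⟩
  P={1,3,4}:  v_{1} + v_{3} + v_{4} = v_{6}  ⇒ sig = ⟨3 | 1⟩
  P={2,3,4}:  v_{2} + v_{3} + v_{4} = v_{7}  ⇒ sig = ⟨3 | 1⟩

Signatures (|P|; sorted positive RHS coefficients), sorted:
{ ⟨2 | 0⟩,  ⟨2 | 1⟩ ×3,  ⟨2 | 1 1⟩ ×2,  ⟨2 | 2⟩,  ⟨2 | 2 2⟩ ×2,  ⟨2 | 3 3⟩,  ⟨3 | 0⟩,  ⟨3 | 1⟩ ×3 }


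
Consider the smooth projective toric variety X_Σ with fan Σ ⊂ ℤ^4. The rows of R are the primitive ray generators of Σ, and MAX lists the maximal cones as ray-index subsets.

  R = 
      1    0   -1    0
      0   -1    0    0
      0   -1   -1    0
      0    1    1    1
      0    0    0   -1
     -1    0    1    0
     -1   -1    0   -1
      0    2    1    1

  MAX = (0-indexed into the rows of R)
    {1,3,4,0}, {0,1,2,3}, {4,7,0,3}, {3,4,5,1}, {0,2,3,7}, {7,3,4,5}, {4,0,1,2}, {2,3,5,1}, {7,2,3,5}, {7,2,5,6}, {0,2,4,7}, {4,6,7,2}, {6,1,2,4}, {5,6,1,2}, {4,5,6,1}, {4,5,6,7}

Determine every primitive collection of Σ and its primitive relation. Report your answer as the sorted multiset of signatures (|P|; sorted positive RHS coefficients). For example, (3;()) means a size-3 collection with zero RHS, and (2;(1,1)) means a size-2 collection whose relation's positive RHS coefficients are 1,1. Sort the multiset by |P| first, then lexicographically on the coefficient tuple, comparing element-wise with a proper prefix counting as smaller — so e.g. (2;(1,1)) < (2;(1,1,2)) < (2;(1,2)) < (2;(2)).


Minimal non-faces — 6 found among 8 rays, 16 max cones:

  {0,5}:  v_{0} + v_{5} = 0  so sig = (2;())
  {1,7}:  v_{1} + v_{7} = v_{3}  so sig = (2;(1))
  {3,6}:  v_{3} + v_{6} = v_{5}  so sig = (2;(1))
  {0,6}:  v_{0} + v_{6} = v_{2} + v_{4}  so sig = (2;(1,1))
  {2,3,4}:  v_{2} + v_{3} + v_{4} = 0  so sig = (3;())
  {2,4,5}:  v_{2} + v_{4} + v_{5} = v_{6}  so sig = (3;(1))

so the primitive-relation signature multiset is
    (2;())
    (2;(1))
    (2;(1))
    (2;(1,1))
    (3;())
    (3;(1))


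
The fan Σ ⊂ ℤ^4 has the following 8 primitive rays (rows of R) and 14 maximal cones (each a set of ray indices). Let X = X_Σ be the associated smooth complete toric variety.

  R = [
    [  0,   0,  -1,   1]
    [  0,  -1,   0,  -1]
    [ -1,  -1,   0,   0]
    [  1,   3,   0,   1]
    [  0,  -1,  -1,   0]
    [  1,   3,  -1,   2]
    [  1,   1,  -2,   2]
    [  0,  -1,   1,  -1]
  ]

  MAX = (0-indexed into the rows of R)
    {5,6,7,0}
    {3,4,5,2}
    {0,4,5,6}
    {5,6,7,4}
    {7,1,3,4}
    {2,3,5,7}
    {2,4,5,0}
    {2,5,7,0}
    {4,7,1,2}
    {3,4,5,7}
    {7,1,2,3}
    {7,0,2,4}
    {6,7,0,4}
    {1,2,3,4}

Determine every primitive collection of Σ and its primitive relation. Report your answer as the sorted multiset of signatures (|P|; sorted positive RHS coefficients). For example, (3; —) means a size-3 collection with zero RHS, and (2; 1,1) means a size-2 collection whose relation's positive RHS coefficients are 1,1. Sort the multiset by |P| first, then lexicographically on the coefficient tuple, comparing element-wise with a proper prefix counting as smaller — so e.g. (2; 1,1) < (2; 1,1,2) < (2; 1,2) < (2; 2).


Primitive collections (9):

  • {0,1}:  v_{0} + v_{1} = v_{4}  →  sig = (2; 1)
  • {0,3}:  v_{0} + v_{3} = v_{5}  →  sig = (2; 1)
  • {1,5}:  v_{1} + v_{5} = v_{3} + v_{4}  →  sig = (2; 1,1)
  • {1,6}:  v_{1} + v_{6} = 2·v_{4} + v_{5} + v_{7}  →  sig = (2; 1,1,2)
  • {3,6}:  v_{3} + v_{6} = v_{4} + 2·v_{5} + v_{7}  →  sig = (2; 1,1,2)
  • {2,6}:  v_{2} + v_{6} = 2·v_{0}  →  sig = (2; 2)
  • {2,3,4,7}:  v_{2} + v_{3} + v_{4} + v_{7} = 0  →  sig = (4; —)
  • {0,4,5,7}:  v_{0} + v_{4} + v_{5} + v_{7} = v_{6}  →  sig = (4; 1)
  • {2,4,5,7}:  v_{2} + v_{4} + v_{5} + v_{7} = v_{0}  →  sig = (4; 1)

so the primitive-relation signature multiset is
    |P|=2: 6 collections, coeffs (1), (1), (1,1), (1,1,2), (1,1,2), (2)
    |P|=4: 3 collections, coeffs (), (1), (1)


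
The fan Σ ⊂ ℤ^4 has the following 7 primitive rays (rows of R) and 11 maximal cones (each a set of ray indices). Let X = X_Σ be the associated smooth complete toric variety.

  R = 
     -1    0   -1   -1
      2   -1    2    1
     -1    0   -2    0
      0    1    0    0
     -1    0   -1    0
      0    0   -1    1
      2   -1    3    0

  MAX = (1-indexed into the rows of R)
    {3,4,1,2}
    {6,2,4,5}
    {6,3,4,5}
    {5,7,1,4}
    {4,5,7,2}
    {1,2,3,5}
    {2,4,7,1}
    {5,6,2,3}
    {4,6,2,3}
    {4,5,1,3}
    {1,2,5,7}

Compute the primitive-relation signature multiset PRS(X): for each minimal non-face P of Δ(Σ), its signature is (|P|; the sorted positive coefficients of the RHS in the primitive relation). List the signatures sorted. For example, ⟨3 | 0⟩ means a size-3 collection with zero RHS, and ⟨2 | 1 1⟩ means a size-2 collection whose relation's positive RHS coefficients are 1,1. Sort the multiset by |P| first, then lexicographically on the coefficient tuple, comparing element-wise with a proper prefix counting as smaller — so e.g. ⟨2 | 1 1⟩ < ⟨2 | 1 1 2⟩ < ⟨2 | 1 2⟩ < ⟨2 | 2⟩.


5 minimal non-faces of Δ(Σ) (on 7 rays):

  {1,6}:  v_{1} + v_{6} = v_{3} — sig = ⟨2 | 1⟩
  {6,7}:  v_{6} + v_{7} = v_{2} — sig = ⟨2 | 1⟩
  {3,7}:  v_{3} + v_{7} = v_{1} + v_{2} — sig = ⟨2 | 1 1⟩
  {1,2,4,5}:  v_{1} + v_{2} + v_{4} + v_{5} = 0 — sig = ⟨4 | 0⟩
  {2,3,4,5}:  v_{2} + v_{3} + v_{4} + v_{5} = v_{6} — sig = ⟨4 | 1⟩

Sorted signature multiset PRS(X):
    ⟨2 | 1⟩
    ⟨2 | 1⟩
    ⟨2 | 1 1⟩
    ⟨4 | 0⟩
    ⟨4 | 1⟩


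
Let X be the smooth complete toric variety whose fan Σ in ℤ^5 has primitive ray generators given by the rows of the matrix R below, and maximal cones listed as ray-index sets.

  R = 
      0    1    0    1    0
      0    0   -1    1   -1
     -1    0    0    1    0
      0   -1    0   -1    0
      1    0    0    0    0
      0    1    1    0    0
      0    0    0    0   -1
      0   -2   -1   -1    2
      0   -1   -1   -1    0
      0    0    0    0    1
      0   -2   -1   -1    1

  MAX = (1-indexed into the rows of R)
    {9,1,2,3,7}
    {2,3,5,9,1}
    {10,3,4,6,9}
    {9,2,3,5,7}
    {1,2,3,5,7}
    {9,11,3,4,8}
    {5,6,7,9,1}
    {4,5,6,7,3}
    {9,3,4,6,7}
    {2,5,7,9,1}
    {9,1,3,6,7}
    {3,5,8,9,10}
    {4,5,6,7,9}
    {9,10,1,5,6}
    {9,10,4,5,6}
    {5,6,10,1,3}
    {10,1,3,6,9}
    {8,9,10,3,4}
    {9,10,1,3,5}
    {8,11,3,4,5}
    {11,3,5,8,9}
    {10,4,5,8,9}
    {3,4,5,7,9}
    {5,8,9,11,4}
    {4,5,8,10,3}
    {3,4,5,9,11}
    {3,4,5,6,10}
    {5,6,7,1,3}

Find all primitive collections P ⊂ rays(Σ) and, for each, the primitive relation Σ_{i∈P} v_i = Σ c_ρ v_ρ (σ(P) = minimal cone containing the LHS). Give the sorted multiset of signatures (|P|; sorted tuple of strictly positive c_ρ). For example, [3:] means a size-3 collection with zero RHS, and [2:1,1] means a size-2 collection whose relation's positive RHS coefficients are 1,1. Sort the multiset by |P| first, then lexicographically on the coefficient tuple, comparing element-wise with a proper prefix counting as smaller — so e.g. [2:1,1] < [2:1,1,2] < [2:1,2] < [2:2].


Primitive collections (18):

  {1,4}:  v_{1} + v_{4} = 0  ⇒ sig = [2:]
  {7,10}:  v_{7} + v_{10} = 0  ⇒ sig = [2:]
  {7,8}:  v_{7} + v_{8} = v_{11}  ⇒ sig = [2:1]
  {10,11}:  v_{10} + v_{11} = v_{8}  ⇒ sig = [2:1]
  {2,6}:  v_{2} + v_{6} = v_{1} + v_{7}  ⇒ sig = [2:1,1]
  {6,11}:  v_{6} + v_{11} = v_{4} + v_{10}  ⇒ sig = [2:1,1]
  {1,11}:  v_{1} + v_{11} = v_{3} + v_{5} + v_{9} + v_{10}  ⇒ sig = [2:1,1,1,1]
  {2,4}:  v_{2} + v_{4} = v_{3} + v_{5} + v_{7} + v_{9}  ⇒ sig = [2:1,1,1,1]
  {2,10}:  v_{2} + v_{10} = v_{1} + v_{3} + v_{5} + v_{9}  ⇒ sig = [2:1,1,1,1]
  {7,11}:  v_{7} + v_{11} = v_{3} + v_{4} + v_{5} + v_{9}  ⇒ sig = [2:1,1,1,1]
  {1,8}:  v_{1} + v_{8} = v_{3} + v_{5} + v_{9} + 2·v_{10}  ⇒ sig = [2:1,1,1,2]
  {6,8}:  v_{6} + v_{8} = v_{4} + 2·v_{10}  ⇒ sig = [2:1,2]
  {2,8}:  v_{2} + v_{8} = 2·v_{3} + 2·v_{5} + 2·v_{9} + v_{10}  ⇒ sig = [2:1,2,2,2]
  {2,11}:  v_{2} + v_{11} = 2·v_{3} + 2·v_{5} + 2·v_{9}  ⇒ sig = [2:2,2,2]
  {3,5,6,9}:  v_{3} + v_{5} + v_{6} + v_{9} = 0  ⇒ sig = [4:]
  {1,3,5,7,9}:  v_{1} + v_{3} + v_{5} + v_{7} + v_{9} = v_{2}  ⇒ sig = [5:1]
  {3,4,5,9,10}:  v_{3} + v_{4} + v_{5} + v_{9} + v_{10} = v_{11}  ⇒ sig = [5:1]
  {3,4,5,8,9}:  v_{3} + v_{4} + v_{5} + v_{8} + v_{9} = 2·v_{11}  ⇒ sig = [5:2]

Signatures (|P|; sorted positive RHS coefficients), sorted:
    |P|=2: 14 collections, coeffs (), (), (1), (1), (1,1), (1,1), (1,1,1,1), (1,1,1,1), (1,1,1,1), (1,1,1,1), (1,1,1,2), (1,2), (1,2,2,2), (2,2,2)
    |P|=4: 1 collection, coeffs ()
    |P|=5: 3 collections, coeffs (1), (1), (2)


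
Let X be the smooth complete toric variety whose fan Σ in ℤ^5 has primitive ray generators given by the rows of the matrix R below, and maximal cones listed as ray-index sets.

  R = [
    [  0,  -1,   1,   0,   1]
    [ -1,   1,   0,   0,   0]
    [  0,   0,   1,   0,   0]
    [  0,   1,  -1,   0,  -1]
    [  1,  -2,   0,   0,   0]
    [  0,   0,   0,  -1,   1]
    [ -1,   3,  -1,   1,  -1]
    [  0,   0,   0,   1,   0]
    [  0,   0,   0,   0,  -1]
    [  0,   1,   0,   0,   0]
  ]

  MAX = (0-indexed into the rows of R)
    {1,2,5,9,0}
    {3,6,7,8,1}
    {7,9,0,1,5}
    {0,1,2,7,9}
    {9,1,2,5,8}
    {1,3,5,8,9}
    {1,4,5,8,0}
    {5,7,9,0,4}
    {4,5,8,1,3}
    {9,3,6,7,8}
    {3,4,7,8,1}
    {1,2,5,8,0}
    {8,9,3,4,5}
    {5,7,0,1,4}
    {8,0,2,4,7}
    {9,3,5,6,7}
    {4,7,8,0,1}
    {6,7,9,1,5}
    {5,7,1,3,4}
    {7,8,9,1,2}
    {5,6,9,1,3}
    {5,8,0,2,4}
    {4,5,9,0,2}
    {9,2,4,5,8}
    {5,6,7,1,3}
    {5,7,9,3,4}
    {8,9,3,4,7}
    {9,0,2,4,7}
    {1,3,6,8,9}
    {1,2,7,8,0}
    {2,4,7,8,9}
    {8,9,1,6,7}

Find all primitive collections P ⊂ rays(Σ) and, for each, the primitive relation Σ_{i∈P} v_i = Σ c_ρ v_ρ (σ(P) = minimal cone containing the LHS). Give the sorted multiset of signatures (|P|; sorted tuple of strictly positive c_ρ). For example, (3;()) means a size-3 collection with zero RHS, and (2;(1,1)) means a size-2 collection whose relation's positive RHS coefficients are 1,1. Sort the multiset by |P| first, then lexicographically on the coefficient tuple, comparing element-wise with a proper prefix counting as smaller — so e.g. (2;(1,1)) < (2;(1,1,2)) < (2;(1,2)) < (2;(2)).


12 collections generate NE(X_Σ); each relation:

  P = {0,3}:  v_{0} + v_{3} = 0  ⟹  sig = (2;())
  P = {2,3}:  v_{2} + v_{3} = v_{8} + v_{9}  ⟹  sig = (2;(1,1))
  P = {4,6}:  v_{4} + v_{6} = v_{3} + v_{7}  ⟹  sig = (2;(1,1))
  P = {0,6}:  v_{0} + v_{6} = v_{1} + v_{7} + v_{9}  ⟹  sig = (2;(1,1,1))
  P = {2,6}:  v_{2} + v_{6} = v_{1} + v_{7} + v_{8} + 2·v_{9}  ⟹  sig = (2;(1,1,1,2))
  P = {1,4,9}:  v_{1} + v_{4} + v_{9} = 0  ⟹  sig = (3;())
  P = {5,7,8}:  v_{5} + v_{7} + v_{8} = 0  ⟹  sig = (3;())
  P = {0,8,9}:  v_{0} + v_{8} + v_{9} = v_{2}  ⟹  sig = (3;(1))
  P = {1,2,4}:  v_{1} + v_{2} + v_{4} = v_{0} + v_{8}  ⟹  sig = (3;(1,1))
  P = {2,5,7}:  v_{2} + v_{5} + v_{7} = v_{0} + v_{9}  ⟹  sig = (3;(1,1))
  P = {5,6,8}:  v_{5} + v_{6} + v_{8} = v_{1} + v_{3} + v_{9}  ⟹  sig = (3;(1,1,1))
  P = {1,3,7,9}:  v_{1} + v_{3} + v_{7} + v_{9} = v_{6}  ⟹  sig = (4;(1))

Hence PRS(X_Σ) =
    |P|=2: 5 collections, coeffs (), (1,1), (1,1), (1,1,1), (1,1,1,2)
    |P|=3: 6 collections, coeffs (), (), (1), (1,1), (1,1), (1,1,1)
    |P|=4: 1 collection, coeffs (1)


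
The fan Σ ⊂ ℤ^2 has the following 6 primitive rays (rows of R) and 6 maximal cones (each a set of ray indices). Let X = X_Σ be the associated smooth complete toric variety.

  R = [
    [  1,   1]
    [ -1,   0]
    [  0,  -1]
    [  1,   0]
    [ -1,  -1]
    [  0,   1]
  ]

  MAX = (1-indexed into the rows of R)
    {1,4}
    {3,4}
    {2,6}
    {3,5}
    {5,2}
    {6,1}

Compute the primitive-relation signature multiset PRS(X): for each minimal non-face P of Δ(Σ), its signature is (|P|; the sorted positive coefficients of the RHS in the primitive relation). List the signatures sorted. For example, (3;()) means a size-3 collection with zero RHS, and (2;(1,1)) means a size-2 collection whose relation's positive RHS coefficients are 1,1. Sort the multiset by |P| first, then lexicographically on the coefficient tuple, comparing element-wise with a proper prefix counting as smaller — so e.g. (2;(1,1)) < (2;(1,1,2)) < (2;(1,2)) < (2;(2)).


9 minimal non-faces of Δ(Σ) (on 6 rays):

  P={1,5}:  v_{1} + v_{5} = 0  ⟹  sig = (2;())
  P={2,4}:  v_{2} + v_{4} = 0  ⟹  sig = (2;())
  P={3,6}:  v_{3} + v_{6} = 0  ⟹  sig = (2;())
  P={1,2}:  v_{1} + v_{2} = v_{6}  ⟹  sig = (2;(1))
  P={1,3}:  v_{1} + v_{3} = v_{4}  ⟹  sig = (2;(1))
  P={2,3}:  v_{2} + v_{3} = v_{5}  ⟹  sig = (2;(1))
  P={4,5}:  v_{4} + v_{5} = v_{3}  ⟹  sig = (2;(1))
  P={4,6}:  v_{4} + v_{6} = v_{1}  ⟹  sig = (2;(1))
  P={5,6}:  v_{5} + v_{6} = v_{2}  ⟹  sig = (2;(1))

Signatures (|P|; sorted positive RHS coefficients), sorted:
{ (2;()) ×3,  (2;(1)) ×6 }


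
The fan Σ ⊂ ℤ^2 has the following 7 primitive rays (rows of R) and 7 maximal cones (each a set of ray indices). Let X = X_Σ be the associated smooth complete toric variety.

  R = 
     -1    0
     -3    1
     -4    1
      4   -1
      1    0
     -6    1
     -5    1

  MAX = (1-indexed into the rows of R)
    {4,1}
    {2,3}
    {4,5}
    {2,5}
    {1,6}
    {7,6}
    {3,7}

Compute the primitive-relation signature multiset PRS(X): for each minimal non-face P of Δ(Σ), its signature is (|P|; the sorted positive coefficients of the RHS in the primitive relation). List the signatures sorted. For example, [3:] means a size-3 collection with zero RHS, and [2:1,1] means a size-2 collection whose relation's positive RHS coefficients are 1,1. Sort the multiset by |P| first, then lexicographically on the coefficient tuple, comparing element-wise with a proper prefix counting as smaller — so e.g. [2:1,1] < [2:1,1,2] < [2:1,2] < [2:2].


Primitive collections (14):

  {1,5}:  v_{1} + v_{5} = 0  so sig = [2:]
  {3,4}:  v_{3} + v_{4} = 0  so sig = [2:]
  {1,2}:  v_{1} + v_{2} = v_{3}  so sig = [2:1]
  {1,3}:  v_{1} + v_{3} = v_{7}  so sig = [2:1]
  {1,7}:  v_{1} + v_{7} = v_{6}  so sig = [2:1]
  {2,4}:  v_{2} + v_{4} = v_{5}  so sig = [2:1]
  {3,5}:  v_{3} + v_{5} = v_{2}  so sig = [2:1]
  {4,7}:  v_{4} + v_{7} = v_{1}  so sig = [2:1]
  {5,6}:  v_{5} + v_{6} = v_{7}  so sig = [2:1]
  {5,7}:  v_{5} + v_{7} = v_{3}  so sig = [2:1]
  {2,6}:  v_{2} + v_{6} = v_{3} + v_{7}  so sig = [2:1,1]
  {2,7}:  v_{2} + v_{7} = 2·v_{3}  so sig = [2:2]
  {3,6}:  v_{3} + v_{6} = 2·v_{7}  so sig = [2:2]
  {4,6}:  v_{4} + v_{6} = 2·v_{1}  so sig = [2:2]

Signatures (|P|; sorted positive RHS coefficients), sorted:
    [2:]
    [2:]
    [2:1]
    [2:1]
    [2:1]
    [2:1]
    [2:1]
    [2:1]
    [2:1]
    [2:1]
    [2:1,1]
    [2:2]
    [2:2]
    [2:2]


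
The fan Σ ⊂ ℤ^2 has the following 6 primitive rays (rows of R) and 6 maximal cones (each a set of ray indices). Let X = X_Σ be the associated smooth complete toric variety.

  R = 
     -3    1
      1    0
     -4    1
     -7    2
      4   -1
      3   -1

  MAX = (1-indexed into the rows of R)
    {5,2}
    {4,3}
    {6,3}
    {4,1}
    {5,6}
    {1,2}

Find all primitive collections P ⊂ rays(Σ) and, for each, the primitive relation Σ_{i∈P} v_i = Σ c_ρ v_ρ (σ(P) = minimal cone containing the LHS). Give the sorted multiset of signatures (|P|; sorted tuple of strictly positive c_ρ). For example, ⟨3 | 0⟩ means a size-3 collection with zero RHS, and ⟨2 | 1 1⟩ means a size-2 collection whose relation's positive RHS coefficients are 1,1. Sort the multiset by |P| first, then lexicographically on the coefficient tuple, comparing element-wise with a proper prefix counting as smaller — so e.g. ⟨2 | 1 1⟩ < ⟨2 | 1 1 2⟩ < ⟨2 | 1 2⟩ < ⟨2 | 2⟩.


The 9 primitive collections of Σ (r=6, n=2):

  P = {1,6}:  v_{1} + v_{6} = 0  so sig = ⟨2 | 0⟩
  P = {3,5}:  v_{3} + v_{5} = 0  so sig = ⟨2 | 0⟩
  P = {1,3}:  v_{1} + v_{3} = v_{4}  so sig = ⟨2 | 1⟩
  P = {1,5}:  v_{1} + v_{5} = v_{2}  so sig = ⟨2 | 1⟩
  P = {2,3}:  v_{2} + v_{3} = v_{1}  so sig = ⟨2 | 1⟩
  P = {2,6}:  v_{2} + v_{6} = v_{5}  so sig = ⟨2 | 1⟩
  P = {4,5}:  v_{4} + v_{5} = v_{1}  so sig = ⟨2 | 1⟩
  P = {4,6}:  v_{4} + v_{6} = v_{3}  so sig = ⟨2 | 1⟩
  P = {2,4}:  v_{2} + v_{4} = 2·v_{1}  so sig = ⟨2 | 2⟩

Hence PRS(X_Σ) =
[⟨2 | 0⟩, ⟨2 | 0⟩, ⟨2 | 1⟩, ⟨2 | 1⟩, ⟨2 | 1⟩, ⟨2 | 1⟩, ⟨2 | 1⟩, ⟨2 | 1⟩, ⟨2 | 2⟩]


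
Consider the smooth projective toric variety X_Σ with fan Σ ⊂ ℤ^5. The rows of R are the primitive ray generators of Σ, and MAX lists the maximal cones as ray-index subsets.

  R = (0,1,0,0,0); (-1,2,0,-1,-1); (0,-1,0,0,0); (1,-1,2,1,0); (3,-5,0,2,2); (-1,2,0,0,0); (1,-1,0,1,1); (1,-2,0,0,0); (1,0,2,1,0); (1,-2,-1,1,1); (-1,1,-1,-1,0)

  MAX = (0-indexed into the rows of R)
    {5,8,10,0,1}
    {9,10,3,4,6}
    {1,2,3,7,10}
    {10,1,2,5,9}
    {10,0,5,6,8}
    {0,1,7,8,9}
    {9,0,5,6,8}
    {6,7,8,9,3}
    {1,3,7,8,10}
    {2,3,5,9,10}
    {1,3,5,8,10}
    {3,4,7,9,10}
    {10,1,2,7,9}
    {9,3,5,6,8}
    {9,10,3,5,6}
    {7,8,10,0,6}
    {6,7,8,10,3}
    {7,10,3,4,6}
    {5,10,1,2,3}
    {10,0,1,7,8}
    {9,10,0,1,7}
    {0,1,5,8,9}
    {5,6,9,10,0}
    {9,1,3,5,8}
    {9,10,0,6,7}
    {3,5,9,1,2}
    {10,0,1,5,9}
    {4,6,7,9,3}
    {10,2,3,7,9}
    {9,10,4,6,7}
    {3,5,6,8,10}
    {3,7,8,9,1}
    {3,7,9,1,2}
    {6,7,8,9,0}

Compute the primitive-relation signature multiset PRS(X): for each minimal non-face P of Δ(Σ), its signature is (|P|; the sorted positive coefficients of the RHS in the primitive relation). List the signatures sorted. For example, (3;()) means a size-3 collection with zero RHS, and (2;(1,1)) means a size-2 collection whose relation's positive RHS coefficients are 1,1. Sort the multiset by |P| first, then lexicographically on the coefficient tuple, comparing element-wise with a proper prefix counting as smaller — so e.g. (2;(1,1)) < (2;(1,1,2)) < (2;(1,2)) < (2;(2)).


The 14 primitive collections of Σ (r=11, n=5):

  P={0,2}:  v_{0} + v_{2} = 0  ⇒ sig = (2;())
  P={5,7}:  v_{5} + v_{7} = 0  ⇒ sig = (2;())
  P={0,3}:  v_{0} + v_{3} = v_{8}  ⇒ sig = (2;(1))
  P={1,6}:  v_{1} + v_{6} = v_{0}  ⇒ sig = (2;(1))
  P={2,8}:  v_{2} + v_{8} = v_{3}  ⇒ sig = (2;(1))
  P={1,4}:  v_{1} + v_{4} = v_{6} + v_{7}  ⇒ sig = (2;(1,1))
  P={2,6}:  v_{2} + v_{6} = v_{3} + v_{9} + v_{10}  ⇒ sig = (2;(1,1,1))
  P={4,5}:  v_{4} + v_{5} = v_{3} + v_{6} + v_{9} + v_{10}  ⇒ sig = (2;(1,1,1,1))
  P={4,8}:  v_{4} + v_{8} = v_{3} + 2·v_{6} + v_{7}  ⇒ sig = (2;(1,1,2))
  P={0,4}:  v_{0} + v_{4} = 2·v_{6} + v_{7}  ⇒ sig = (2;(1,2))
  P={2,4}:  v_{2} + v_{4} = 2·v_{3} + v_{7} + 2·v_{9} + 2·v_{10}  ⇒ sig = (2;(1,2,2,2))
  P={8,9,10}:  v_{8} + v_{9} + v_{10} = v_{6}  ⇒ sig = (3;(1))
  P={1,3,9,10}:  v_{1} + v_{3} + v_{9} + v_{10} = 0  ⇒ sig = (4;())
  P={3,6,7,9,10}:  v_{3} + v_{6} + v_{7} + v_{9} + v_{10} = v_{4}  ⇒ sig = (5;(1))

Sorted signature multiset PRS(X):
    (2;())
    (2;())
    (2;(1))
    (2;(1))
    (2;(1))
    (2;(1,1))
    (2;(1,1,1))
    (2;(1,1,1,1))
    (2;(1,1,2))
    (2;(1,2))
    (2;(1,2,2,2))
    (3;(1))
    (4;())
    (5;(1))


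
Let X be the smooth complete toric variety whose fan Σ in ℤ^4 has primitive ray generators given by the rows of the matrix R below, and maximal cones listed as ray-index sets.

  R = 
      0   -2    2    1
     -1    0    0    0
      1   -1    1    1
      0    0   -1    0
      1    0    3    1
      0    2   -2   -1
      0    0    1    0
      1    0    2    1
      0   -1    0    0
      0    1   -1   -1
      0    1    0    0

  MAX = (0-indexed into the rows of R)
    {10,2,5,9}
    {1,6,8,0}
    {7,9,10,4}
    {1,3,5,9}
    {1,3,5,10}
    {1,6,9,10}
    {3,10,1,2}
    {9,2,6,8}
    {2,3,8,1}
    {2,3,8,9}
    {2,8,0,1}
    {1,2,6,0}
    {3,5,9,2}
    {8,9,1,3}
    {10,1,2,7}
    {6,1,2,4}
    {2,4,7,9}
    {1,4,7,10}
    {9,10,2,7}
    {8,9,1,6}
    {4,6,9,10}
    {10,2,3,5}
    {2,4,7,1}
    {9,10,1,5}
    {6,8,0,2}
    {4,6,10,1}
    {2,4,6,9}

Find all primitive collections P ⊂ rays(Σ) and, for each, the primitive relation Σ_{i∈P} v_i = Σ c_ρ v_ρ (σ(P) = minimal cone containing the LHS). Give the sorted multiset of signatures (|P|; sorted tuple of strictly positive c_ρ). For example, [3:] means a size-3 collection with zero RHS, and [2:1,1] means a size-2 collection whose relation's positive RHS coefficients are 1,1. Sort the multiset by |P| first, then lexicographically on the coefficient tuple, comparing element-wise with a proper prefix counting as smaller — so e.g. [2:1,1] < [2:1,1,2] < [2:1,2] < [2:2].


Δ(Σ) — 11 vertices, 25 min non-faces:

  {0,5}:  v_{0} + v_{5} = 0  →  sig = [2:]
  {3,6}:  v_{3} + v_{6} = 0  →  sig = [2:]
  {8,10}:  v_{8} + v_{10} = 0  →  sig = [2:]
  {3,4}:  v_{3} + v_{4} = v_{7}  →  sig = [2:1]
  {6,7}:  v_{6} + v_{7} = v_{4}  →  sig = [2:1]
  {0,9}:  v_{0} + v_{9} = v_{6} + v_{8}  →  sig = [2:1,1]
  {3,7}:  v_{3} + v_{7} = v_{2} + v_{10}  →  sig = [2:1,1]
  {5,6}:  v_{5} + v_{6} = v_{9} + v_{10}  →  sig = [2:1,1]
  {5,8}:  v_{5} + v_{8} = v_{3} + v_{9}  →  sig = [2:1,1]
  {7,8}:  v_{7} + v_{8} = v_{2} + v_{6}  →  sig = [2:1,1]
  {0,3}:  v_{0} + v_{3} = v_{1} + v_{2} + v_{8}  →  sig = [2:1,1,1]
  {0,10}:  v_{0} + v_{10} = v_{1} + v_{2} + v_{6}  →  sig = [2:1,1,1]
  {4,5}:  v_{4} + v_{5} = v_{7} + v_{9} + v_{10}  →  sig = [2:1,1,1]
  {5,7}:  v_{5} + v_{7} = v_{2} + v_{9} + 2·v_{10}  →  sig = [2:1,1,2]
  {4,8}:  v_{4} + v_{8} = v_{2} + 2·v_{6}  →  sig = [2:1,2]
  {0,7}:  v_{0} + v_{7} = v_{1} + 2·v_{2} + 2·v_{6}  →  sig = [2:1,2,2]
  {0,4}:  v_{0} + v_{4} = v_{1} + 2·v_{2} + 3·v_{6}  →  sig = [2:1,2,3]
  {1,2,9}:  v_{1} + v_{2} + v_{9} = 0  →  sig = [3:]
  {2,6,10}:  v_{2} + v_{6} + v_{10} = v_{7}  →  sig = [3:1]
  {3,9,10}:  v_{3} + v_{9} + v_{10} = v_{5}  →  sig = [3:1]
  {1,2,5}:  v_{1} + v_{2} + v_{5} = v_{3} + v_{10}  →  sig = [3:1,1]
  {1,7,9}:  v_{1} + v_{7} + v_{9} = v_{6} + v_{10}  →  sig = [3:1,1]
  {1,4,9}:  v_{1} + v_{4} + v_{9} = 2·v_{6} + v_{10}  →  sig = [3:1,2]
  {2,4,10}:  v_{2} + v_{4} + v_{10} = 2·v_{7}  →  sig = [3:2]
  {1,2,6,8}:  v_{1} + v_{2} + v_{6} + v_{8} = v_{0}  →  sig = [4:1]

Hence PRS(X_Σ) =
[[2:], [2:], [2:], [2:1], [2:1], [2:1,1], [2:1,1], [2:1,1], [2:1,1], [2:1,1], [2:1,1,1], [2:1,1,1], [2:1,1,1], [2:1,1,2], [2:1,2], [2:1,2,2], [2:1,2,3], [3:], [3:1], [3:1], [3:1,1], [3:1,1], [3:1,2], [3:2], [4:1]]


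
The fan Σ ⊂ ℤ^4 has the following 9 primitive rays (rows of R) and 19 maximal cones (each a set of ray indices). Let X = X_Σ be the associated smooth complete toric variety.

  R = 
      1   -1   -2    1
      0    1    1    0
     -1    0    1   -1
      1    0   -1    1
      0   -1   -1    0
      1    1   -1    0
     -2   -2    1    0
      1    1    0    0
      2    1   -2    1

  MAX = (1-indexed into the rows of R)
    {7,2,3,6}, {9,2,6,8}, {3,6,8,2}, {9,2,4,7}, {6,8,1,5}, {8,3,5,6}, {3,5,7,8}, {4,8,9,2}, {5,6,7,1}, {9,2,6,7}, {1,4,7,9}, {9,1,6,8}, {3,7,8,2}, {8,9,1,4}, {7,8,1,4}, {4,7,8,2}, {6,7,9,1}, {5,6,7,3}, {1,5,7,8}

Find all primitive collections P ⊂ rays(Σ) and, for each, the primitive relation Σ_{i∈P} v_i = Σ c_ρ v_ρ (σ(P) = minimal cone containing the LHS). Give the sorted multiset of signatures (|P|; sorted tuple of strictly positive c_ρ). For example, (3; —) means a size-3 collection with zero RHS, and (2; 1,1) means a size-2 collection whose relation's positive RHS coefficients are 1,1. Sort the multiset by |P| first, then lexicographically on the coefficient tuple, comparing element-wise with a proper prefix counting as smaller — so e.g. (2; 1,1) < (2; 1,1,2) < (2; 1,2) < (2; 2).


The 10 primitive collections of Σ (r=9, n=4):

  P={2,5}:  v_{2} + v_{5} = 0 — sig = (2; —)
  P={3,4}:  v_{3} + v_{4} = 0 — sig = (2; —)
  P={1,2}:  v_{1} + v_{2} = v_{4} — sig = (2; 1)
  P={1,3}:  v_{1} + v_{3} = v_{5} — sig = (2; 1)
  P={3,9}:  v_{3} + v_{9} = v_{6} — sig = (2; 1)
  P={4,5}:  v_{4} + v_{5} = v_{1} — sig = (2; 1)
  P={4,6}:  v_{4} + v_{6} = v_{9} — sig = (2; 1)
  P={5,9}:  v_{5} + v_{9} = v_{1} + v_{6} — sig = (2; 1,1)
  P={6,7,8}:  v_{6} + v_{7} + v_{8} = 0 — sig = (3; —)
  P={7,8,9}:  v_{7} + v_{8} + v_{9} = v_{4} — sig = (3; 1)

so the primitive-relation signature multiset is
{ (2; —) ×2,  (2; 1) ×5,  (2; 1,1),  (3; —),  (3; 1) }


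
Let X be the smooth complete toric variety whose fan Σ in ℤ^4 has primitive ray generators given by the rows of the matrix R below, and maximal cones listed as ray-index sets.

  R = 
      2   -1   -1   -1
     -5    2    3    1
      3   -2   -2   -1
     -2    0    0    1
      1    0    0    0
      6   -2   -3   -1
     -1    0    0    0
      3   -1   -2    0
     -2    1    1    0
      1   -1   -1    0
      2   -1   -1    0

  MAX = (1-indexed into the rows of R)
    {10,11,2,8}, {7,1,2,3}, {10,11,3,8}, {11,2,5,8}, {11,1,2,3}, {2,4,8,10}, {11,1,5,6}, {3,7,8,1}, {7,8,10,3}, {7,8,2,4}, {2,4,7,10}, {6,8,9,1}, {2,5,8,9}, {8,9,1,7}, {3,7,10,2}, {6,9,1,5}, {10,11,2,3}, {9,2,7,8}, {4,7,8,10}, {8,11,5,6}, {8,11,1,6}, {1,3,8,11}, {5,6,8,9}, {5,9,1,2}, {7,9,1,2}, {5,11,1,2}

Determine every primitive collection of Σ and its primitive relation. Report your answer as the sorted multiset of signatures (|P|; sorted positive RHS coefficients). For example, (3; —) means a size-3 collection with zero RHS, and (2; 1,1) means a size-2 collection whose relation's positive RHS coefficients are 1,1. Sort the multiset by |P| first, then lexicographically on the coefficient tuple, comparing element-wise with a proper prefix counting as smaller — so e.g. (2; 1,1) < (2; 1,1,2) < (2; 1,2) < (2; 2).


Σ has 22 primitive collections:

  • {5,7}:  v_{5} + v_{7} = 0  ⇒ sig = (2; —)
  • {9,11}:  v_{9} + v_{11} = 0  ⇒ sig = (2; —)
  • {1,10}:  v_{1} + v_{10} = v_{3}  ⇒ sig = (2; 1)
  • {2,6}:  v_{2} + v_{6} = v_{5}  ⇒ sig = (2; 1)
  • {5,10}:  v_{5} + v_{10} = v_{11}  ⇒ sig = (2; 1)
  • {7,11}:  v_{7} + v_{11} = v_{10}  ⇒ sig = (2; 1)
  • {9,10}:  v_{9} + v_{10} = v_{7}  ⇒ sig = (2; 1)
  • {1,4}:  v_{1} + v_{4} = v_{7} + v_{10}  ⇒ sig = (2; 1,1)
  • {3,5}:  v_{3} + v_{5} = v_{1} + v_{11}  ⇒ sig = (2; 1,1)
  • {3,9}:  v_{3} + v_{9} = v_{1} + v_{7}  ⇒ sig = (2; 1,1)
  • {4,6}:  v_{4} + v_{6} = v_{8} + v_{10}  ⇒ sig = (2; 1,1)
  • {6,7}:  v_{6} + v_{7} = v_{1} + v_{8}  ⇒ sig = (2; 1,1)
  • {4,5}:  v_{4} + v_{5} = v_{2} + v_{8} + v_{10}  ⇒ sig = (2; 1,1,1)
  • {6,10}:  v_{6} + v_{10} = v_{1} + v_{8} + v_{11}  ⇒ sig = (2; 1,1,1)
  • {3,6}:  v_{3} + v_{6} = 2·v_{1} + v_{8} + v_{11}  ⇒ sig = (2; 1,1,2)
  • {4,9}:  v_{4} + v_{9} = v_{2} + 2·v_{7} + v_{8}  ⇒ sig = (2; 1,1,2)
  • {4,11}:  v_{4} + v_{11} = v_{2} + v_{8} + 2·v_{10}  ⇒ sig = (2; 1,1,2)
  • {3,4}:  v_{3} + v_{4} = v_{7} + 2·v_{10}  ⇒ sig = (2; 1,2)
  • {1,2,8}:  v_{1} + v_{2} + v_{8} = 0  ⇒ sig = (3; —)
  • {1,5,8}:  v_{1} + v_{5} + v_{8} = v_{6}  ⇒ sig = (3; 1)
  • {2,3,8}:  v_{2} + v_{3} + v_{8} = v_{10}  ⇒ sig = (3; 1)
  • {2,7,8,10}:  v_{2} + v_{7} + v_{8} + v_{10} = v_{4}  ⇒ sig = (4; 1)

Signatures (|P|; sorted positive RHS coefficients), sorted:
    (2; —)
    (2; —)
    (2; 1)
    (2; 1)
    (2; 1)
    (2; 1)
    (2; 1)
    (2; 1,1)
    (2; 1,1)
    (2; 1,1)
    (2; 1,1)
    (2; 1,1)
    (2; 1,1,1)
    (2; 1,1,1)
    (2; 1,1,2)
    (2; 1,1,2)
    (2; 1,1,2)
    (2; 1,2)
    (3; —)
    (3; 1)
    (3; 1)
    (4; 1)


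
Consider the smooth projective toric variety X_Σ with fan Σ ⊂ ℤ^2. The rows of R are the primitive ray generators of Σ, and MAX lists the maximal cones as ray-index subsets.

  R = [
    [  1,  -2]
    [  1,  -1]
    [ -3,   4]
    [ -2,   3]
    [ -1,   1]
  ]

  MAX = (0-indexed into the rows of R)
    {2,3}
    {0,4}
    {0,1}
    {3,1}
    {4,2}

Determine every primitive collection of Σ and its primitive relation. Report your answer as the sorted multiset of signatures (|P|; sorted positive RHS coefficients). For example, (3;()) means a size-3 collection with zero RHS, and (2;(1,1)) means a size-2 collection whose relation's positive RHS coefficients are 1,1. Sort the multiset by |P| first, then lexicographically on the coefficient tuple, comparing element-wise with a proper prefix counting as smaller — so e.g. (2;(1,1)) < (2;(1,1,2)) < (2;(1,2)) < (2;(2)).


Δ(Σ) — 5 vertices, 5 min non-faces:

  • {1,4}:  v_{1} + v_{4} = 0  so sig = (2;())
  • {0,3}:  v_{0} + v_{3} = v_{4}  so sig = (2;(1))
  • {1,2}:  v_{1} + v_{2} = v_{3}  so sig = (2;(1))
  • {3,4}:  v_{3} + v_{4} = v_{2}  so sig = (2;(1))
  • {0,2}:  v_{0} + v_{2} = 2·v_{4}  so sig = (2;(2))

Hence PRS(X_Σ) =
    (2;())
    (2;(1))
    (2;(1))
    (2;(1))
    (2;(2))


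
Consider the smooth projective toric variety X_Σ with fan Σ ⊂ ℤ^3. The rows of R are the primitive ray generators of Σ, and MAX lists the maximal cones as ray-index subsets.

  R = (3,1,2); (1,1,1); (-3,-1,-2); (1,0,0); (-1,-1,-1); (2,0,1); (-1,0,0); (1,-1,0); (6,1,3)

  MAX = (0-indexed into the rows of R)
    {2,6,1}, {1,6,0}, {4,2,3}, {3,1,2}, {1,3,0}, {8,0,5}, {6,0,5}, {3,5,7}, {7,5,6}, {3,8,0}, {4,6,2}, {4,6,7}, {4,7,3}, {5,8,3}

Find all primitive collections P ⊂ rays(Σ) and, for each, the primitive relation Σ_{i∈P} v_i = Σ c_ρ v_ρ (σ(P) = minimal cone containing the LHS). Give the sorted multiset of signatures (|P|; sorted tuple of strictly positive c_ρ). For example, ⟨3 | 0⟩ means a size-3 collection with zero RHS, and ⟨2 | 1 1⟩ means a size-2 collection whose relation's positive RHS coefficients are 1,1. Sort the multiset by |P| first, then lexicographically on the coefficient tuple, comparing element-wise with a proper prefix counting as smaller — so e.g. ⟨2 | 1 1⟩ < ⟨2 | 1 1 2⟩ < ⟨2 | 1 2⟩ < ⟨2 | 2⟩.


16 minimal non-faces of Δ(Σ) (on 9 rays):

  P = {0,2}:  v_{0} + v_{2} = 0 ; sig = ⟨2 | 0⟩
  P = {1,4}:  v_{1} + v_{4} = 0 ; sig = ⟨2 | 0⟩
  P = {3,6}:  v_{3} + v_{6} = 0 ; sig = ⟨2 | 0⟩
  P = {0,4}:  v_{0} + v_{4} = v_{5} ; sig = ⟨2 | 1⟩
  P = {1,5}:  v_{1} + v_{5} = v_{0} ; sig = ⟨2 | 1⟩
  P = {1,7}:  v_{1} + v_{7} = v_{5} ; sig = ⟨2 | 1⟩
  P = {2,5}:  v_{2} + v_{5} = v_{4} ; sig = ⟨2 | 1⟩
  P = {4,5}:  v_{4} + v_{5} = v_{7} ; sig = ⟨2 | 1⟩
  P = {2,8}:  v_{2} + v_{8} = v_{3} + v_{5} ; sig = ⟨2 | 1 1⟩
  P = {6,8}:  v_{6} + v_{8} = v_{0} + v_{5} ; sig = ⟨2 | 1 1⟩
  P = {1,8}:  v_{1} + v_{8} = 2·v_{0} + v_{3} ; sig = ⟨2 | 1 2⟩
  P = {4,8}:  v_{4} + v_{8} = v_{3} + 2·v_{5} ; sig = ⟨2 | 1 2⟩
  P = {7,8}:  v_{7} + v_{8} = v_{3} + 3·v_{5} ; sig = ⟨2 | 1 3⟩
  P = {0,7}:  v_{0} + v_{7} = 2·v_{5} ; sig = ⟨2 | 2⟩
  P = {2,7}:  v_{2} + v_{7} = 2·v_{4} ; sig = ⟨2 | 2⟩
  P = {0,3,5}:  v_{0} + v_{3} + v_{5} = v_{8} ; sig = ⟨3 | 1⟩

Signatures (|P|; sorted positive RHS coefficients), sorted:
[⟨2 | 0⟩, ⟨2 | 0⟩, ⟨2 | 0⟩, ⟨2 | 1⟩, ⟨2 | 1⟩, ⟨2 | 1⟩, ⟨2 | 1⟩, ⟨2 | 1⟩, ⟨2 | 1 1⟩, ⟨2 | 1 1⟩, ⟨2 | 1 2⟩, ⟨2 | 1 2⟩, ⟨2 | 1 3⟩, ⟨2 | 2⟩, ⟨2 | 2⟩, ⟨3 | 1⟩]
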